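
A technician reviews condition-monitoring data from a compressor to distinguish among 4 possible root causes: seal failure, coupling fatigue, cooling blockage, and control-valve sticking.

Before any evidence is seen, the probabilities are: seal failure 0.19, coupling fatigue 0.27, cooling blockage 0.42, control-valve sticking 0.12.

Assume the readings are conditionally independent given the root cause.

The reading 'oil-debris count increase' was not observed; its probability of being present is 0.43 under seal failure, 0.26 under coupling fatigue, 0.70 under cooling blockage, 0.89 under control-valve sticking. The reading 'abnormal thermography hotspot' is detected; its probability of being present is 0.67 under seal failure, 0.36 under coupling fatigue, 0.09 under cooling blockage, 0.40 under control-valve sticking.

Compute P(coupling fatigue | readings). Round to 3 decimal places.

0.446

By Bayes' rule with conditional independence, the unnormalized weight for each hypothesis is prior × ∏ likelihoods (using 1 − P(present | H) for each absent reading):
  seal failure: 0.19 × (1 − 0.43) × 0.67 = 0.072561
  coupling fatigue: 0.27 × (1 − 0.26) × 0.36 = 0.071928
  cooling blockage: 0.42 × (1 − 0.70) × 0.09 = 0.01134
  control-valve sticking: 0.12 × (1 − 0.89) × 0.40 = 0.00528
Marginal likelihood of the evidence = 0.16111.
P(coupling fatigue | evidence) = 0.071928 / 0.16111 ≈ 0.446.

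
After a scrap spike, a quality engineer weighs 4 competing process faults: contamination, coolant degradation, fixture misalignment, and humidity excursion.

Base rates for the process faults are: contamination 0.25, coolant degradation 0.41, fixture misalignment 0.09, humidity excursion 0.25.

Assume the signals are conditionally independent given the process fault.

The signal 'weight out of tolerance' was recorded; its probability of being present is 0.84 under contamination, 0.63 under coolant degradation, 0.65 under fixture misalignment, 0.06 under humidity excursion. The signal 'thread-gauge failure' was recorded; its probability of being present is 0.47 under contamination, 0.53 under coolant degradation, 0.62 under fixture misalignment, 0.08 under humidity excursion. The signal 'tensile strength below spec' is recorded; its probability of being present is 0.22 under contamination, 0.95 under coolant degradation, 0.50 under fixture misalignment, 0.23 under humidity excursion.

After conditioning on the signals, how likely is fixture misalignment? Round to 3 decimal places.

0.107

By Bayes' rule with conditional independence, the unnormalized weight for each hypothesis is prior × ∏ likelihoods:
  contamination: 0.25 × 0.84 × 0.47 × 0.22 = 0.021714
  coolant degradation: 0.41 × 0.63 × 0.53 × 0.95 = 0.13005
  fixture misalignment: 0.09 × 0.65 × 0.62 × 0.50 = 0.018135
  humidity excursion: 0.25 × 0.06 × 0.08 × 0.23 = 0.000276
Normalizing constant Z = 0.021714 + 0.13005 + 0.018135 + 0.000276 = 0.17018.
P(fixture misalignment | evidence) = 0.018135 / 0.17018 ≈ 0.107.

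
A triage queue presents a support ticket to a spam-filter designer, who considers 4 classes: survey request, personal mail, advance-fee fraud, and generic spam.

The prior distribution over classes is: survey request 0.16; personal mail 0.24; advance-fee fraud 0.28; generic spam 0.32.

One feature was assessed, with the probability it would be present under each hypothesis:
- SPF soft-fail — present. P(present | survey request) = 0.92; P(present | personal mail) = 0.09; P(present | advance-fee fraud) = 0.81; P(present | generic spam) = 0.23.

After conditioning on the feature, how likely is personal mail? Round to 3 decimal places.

0.046

By Bayes' rule, the unnormalized weight for each hypothesis is prior × likelihood:
  survey request: 0.16 × 0.92 = 0.1472
  personal mail: 0.24 × 0.09 = 0.0216
  advance-fee fraud: 0.28 × 0.81 = 0.2268
  generic spam: 0.32 × 0.23 = 0.0736
Normalizing constant Z = 0.1472 + 0.0216 + 0.2268 + 0.0736 = 0.4692.
P(personal mail | evidence) = 0.0216 / 0.4692 ≈ 0.046.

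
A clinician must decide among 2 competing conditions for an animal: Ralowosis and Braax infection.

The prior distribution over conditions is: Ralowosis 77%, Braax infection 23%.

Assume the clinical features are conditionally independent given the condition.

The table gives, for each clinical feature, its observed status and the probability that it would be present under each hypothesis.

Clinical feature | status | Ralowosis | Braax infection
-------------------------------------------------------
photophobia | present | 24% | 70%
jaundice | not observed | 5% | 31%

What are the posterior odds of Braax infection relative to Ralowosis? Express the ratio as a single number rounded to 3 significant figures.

0.633

The normalizing constant cancels in an odds ratio, so compute prior × likelihood for the two hypotheses only (using 1 − P(present | H) for each absent clinical feature):
  Braax infection: 0.23 × 0.70 × (1 − 0.31) = 0.11109
  Ralowosis: 0.77 × 0.24 × (1 − 0.05) = 0.17556
Odds(Braax infection : Ralowosis) = 0.11109 / 0.17556 ≈ 0.633.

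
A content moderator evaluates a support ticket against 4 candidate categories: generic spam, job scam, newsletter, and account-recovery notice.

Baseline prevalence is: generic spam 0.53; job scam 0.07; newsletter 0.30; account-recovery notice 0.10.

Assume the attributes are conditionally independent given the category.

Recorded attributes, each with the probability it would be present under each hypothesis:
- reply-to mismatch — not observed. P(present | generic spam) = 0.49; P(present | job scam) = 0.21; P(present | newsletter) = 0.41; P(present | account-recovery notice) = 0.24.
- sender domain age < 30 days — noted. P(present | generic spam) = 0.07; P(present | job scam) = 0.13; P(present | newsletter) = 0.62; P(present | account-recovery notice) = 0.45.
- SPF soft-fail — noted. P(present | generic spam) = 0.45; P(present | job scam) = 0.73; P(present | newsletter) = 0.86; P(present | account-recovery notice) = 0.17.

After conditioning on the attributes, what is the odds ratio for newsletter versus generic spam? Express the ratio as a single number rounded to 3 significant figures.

11.1

The normalizing constant cancels in an odds ratio, so compute prior × likelihood for the two hypotheses only (using 1 − P(present | H) for each absent attribute):
  newsletter: 0.30 × (1 − 0.41) × 0.62 × 0.86 = 0.094376
  generic spam: 0.53 × (1 − 0.49) × 0.07 × 0.45 = 0.0085145
Odds(newsletter : generic spam) = 0.094376 / 0.0085145 ≈ 11.1.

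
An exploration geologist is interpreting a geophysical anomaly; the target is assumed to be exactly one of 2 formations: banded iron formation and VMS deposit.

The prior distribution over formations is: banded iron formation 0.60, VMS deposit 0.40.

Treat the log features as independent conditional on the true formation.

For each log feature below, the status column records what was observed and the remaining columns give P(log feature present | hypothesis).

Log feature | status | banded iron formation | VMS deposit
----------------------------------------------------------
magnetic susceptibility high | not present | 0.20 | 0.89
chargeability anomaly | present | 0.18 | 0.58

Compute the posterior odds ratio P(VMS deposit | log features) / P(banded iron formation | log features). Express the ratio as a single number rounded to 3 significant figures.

Posterior odds equal prior odds times the likelihood ratio; only the two competing hypotheses matter (using 1 − P(present | H) for each absent log feature).
  VMS deposit: 0.40 × (1 − 0.89) × 0.58 = 0.02552
  banded iron formation: 0.60 × (1 − 0.20) × 0.18 = 0.0864
Posterior odds = 0.02552 / 0.0864 ≈ 0.295.

0.295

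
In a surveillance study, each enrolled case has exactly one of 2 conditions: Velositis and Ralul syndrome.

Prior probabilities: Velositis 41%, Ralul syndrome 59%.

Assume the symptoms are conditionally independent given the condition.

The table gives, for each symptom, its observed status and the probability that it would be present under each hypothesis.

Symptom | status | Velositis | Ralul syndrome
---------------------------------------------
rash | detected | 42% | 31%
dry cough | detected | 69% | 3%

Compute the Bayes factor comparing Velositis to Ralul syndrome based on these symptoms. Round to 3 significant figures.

Joint likelihood of the symptom pattern under each hypothesis:
  Velositis: 0.42 × 0.69 = 0.2898
  Ralul syndrome: 0.31 × 0.03 = 0.0093
Bayes factor = 0.2898 / 0.0093 ≈ 31.2

31.2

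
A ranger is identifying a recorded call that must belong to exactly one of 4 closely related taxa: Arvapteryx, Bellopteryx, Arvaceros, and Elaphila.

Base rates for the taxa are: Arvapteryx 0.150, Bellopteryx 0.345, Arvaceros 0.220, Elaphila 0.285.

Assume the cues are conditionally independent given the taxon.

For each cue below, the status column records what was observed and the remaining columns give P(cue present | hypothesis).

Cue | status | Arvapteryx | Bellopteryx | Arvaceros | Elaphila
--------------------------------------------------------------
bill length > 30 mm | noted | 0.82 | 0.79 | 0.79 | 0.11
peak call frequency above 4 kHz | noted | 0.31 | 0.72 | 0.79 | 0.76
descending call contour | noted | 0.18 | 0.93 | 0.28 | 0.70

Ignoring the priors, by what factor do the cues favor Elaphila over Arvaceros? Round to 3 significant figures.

Joint likelihood of the cue pattern under each hypothesis:
  Elaphila: 0.11 × 0.76 × 0.70 = 0.05852
  Arvaceros: 0.79 × 0.79 × 0.28 = 0.17475
Bayes factor = 0.05852 / 0.17475 ≈ 0.335

0.335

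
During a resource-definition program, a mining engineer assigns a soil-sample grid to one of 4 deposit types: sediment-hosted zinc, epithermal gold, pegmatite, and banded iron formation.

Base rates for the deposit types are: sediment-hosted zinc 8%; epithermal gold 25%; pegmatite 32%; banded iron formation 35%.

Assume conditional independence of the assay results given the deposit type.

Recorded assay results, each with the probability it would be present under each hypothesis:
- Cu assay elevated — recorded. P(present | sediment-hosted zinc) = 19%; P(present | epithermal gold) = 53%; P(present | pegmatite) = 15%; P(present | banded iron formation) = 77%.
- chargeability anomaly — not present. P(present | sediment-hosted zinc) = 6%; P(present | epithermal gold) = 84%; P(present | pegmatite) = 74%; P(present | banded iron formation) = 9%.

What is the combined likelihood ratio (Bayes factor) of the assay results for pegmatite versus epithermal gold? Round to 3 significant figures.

0.460

Joint likelihood of the assay result pattern under each hypothesis (using 1 − P(present | H) for each absent assay result):
  pegmatite: 0.15 × (1 − 0.74) = 0.039
  epithermal gold: 0.53 × (1 − 0.84) = 0.0848
Bayes factor = 0.039 / 0.0848 ≈ 0.460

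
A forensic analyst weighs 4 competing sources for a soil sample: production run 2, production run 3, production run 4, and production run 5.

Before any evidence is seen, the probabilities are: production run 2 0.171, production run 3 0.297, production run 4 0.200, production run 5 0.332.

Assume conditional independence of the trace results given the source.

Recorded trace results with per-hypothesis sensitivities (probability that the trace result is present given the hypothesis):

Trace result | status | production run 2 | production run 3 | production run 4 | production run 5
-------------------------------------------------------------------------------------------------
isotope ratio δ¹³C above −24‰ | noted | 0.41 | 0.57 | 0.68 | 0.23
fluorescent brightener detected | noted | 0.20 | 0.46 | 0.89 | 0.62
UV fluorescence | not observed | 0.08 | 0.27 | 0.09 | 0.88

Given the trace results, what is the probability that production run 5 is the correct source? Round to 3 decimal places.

Multiply each prior by the joint likelihood of the trace result pattern (using 1 − P(present | H) for each absent trace result):
  production run 2: 0.171 × 0.41 × 0.20 × (1 − 0.08) = 0.0129
  production run 3: 0.297 × 0.57 × 0.46 × (1 − 0.27) = 0.056848
  production run 4: 0.200 × 0.68 × 0.89 × (1 − 0.09) = 0.11015
  production run 5: 0.332 × 0.23 × 0.62 × (1 − 0.88) = 0.0056812
The unnormalized weights sum to 0.18558.
P(production run 5 | evidence) = 0.0056812 / 0.18558 ≈ 0.031.

0.031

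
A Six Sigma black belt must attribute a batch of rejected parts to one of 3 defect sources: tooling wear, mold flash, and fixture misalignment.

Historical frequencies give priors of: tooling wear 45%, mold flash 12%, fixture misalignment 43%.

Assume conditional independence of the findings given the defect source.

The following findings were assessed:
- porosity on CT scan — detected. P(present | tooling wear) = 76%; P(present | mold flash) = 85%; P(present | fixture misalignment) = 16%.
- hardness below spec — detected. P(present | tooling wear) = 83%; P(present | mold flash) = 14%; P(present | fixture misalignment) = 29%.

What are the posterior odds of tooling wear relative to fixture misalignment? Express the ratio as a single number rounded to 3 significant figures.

Posterior odds equal prior odds times the likelihood ratio; only the two competing hypotheses matter.
  tooling wear: 0.45 × 0.76 × 0.83 = 0.28386
  fixture misalignment: 0.43 × 0.16 × 0.29 = 0.019952
Odds(tooling wear : fixture misalignment) = 0.28386 / 0.019952 ≈ 14.2.

14.2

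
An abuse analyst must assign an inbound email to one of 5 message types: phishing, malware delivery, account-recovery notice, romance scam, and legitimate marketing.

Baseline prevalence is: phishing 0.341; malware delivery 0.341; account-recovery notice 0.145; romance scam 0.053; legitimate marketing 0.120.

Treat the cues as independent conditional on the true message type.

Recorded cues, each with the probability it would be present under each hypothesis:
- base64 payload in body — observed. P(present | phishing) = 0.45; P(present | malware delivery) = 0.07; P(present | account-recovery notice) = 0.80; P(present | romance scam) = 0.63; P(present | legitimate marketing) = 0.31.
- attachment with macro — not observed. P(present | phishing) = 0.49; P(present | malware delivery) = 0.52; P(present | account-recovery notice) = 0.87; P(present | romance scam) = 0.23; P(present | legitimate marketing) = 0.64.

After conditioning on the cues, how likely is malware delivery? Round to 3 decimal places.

0.080

Multiply each prior by the joint likelihood of the cue pattern (using 1 − P(present | H) for each absent cue):
  phishing: 0.341 × 0.45 × (1 − 0.49) = 0.07826
  malware delivery: 0.341 × 0.07 × (1 − 0.52) = 0.011458
  account-recovery notice: 0.145 × 0.80 × (1 − 0.87) = 0.01508
  romance scam: 0.053 × 0.63 × (1 − 0.23) = 0.02571
  legitimate marketing: 0.120 × 0.31 × (1 − 0.64) = 0.013392
Normalizing constant Z = 0.07826 + 0.011458 + 0.01508 + 0.02571 + 0.013392 = 0.1439.
P(malware delivery | evidence) = 0.011458 / 0.1439 ≈ 0.080.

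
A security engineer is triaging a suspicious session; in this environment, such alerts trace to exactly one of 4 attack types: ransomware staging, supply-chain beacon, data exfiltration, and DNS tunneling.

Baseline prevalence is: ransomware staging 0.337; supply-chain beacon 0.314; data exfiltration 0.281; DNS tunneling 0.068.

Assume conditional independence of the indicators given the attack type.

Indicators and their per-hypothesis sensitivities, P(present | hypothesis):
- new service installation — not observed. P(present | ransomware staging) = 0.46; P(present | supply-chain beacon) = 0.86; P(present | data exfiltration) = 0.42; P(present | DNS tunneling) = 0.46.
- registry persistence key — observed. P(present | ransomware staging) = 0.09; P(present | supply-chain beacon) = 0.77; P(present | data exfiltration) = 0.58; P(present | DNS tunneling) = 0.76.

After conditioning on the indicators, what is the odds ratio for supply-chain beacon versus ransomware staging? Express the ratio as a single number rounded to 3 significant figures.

2.07

The normalizing constant cancels in an odds ratio, so compute prior × likelihood for the two hypotheses only (using 1 − P(present | H) for each absent indicator):
  supply-chain beacon: 0.314 × (1 − 0.86) × 0.77 = 0.033849
  ransomware staging: 0.337 × (1 − 0.46) × 0.09 = 0.016378
Odds(supply-chain beacon : ransomware staging) = 0.033849 / 0.016378 ≈ 2.07.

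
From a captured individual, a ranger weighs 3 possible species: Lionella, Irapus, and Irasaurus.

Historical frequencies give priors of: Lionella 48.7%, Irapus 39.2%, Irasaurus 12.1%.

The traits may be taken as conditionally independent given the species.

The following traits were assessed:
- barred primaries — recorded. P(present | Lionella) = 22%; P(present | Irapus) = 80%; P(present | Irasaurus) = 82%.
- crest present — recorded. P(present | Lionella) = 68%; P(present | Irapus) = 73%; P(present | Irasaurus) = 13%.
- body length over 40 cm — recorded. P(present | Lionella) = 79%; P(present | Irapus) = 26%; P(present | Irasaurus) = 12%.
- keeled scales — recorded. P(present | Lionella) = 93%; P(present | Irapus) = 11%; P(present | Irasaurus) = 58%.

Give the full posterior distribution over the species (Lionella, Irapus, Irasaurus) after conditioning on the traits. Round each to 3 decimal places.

0.878, 0.107, 0.015

Multiply each prior by the joint likelihood of the trait pattern:
  Lionella: 0.487 × 0.22 × 0.68 × 0.79 × 0.93 = 0.053527
  Irapus: 0.392 × 0.80 × 0.73 × 0.26 × 0.11 = 0.0065473
  Irasaurus: 0.121 × 0.82 × 0.13 × 0.12 × 0.58 = 0.00089774
Normalizing constant Z = 0.053527 + 0.0065473 + 0.00089774 = 0.060972.
P(Lionella | evidence) = 0.053527 / 0.060972 ≈ 0.878
P(Irapus | evidence) = 0.0065473 / 0.060972 ≈ 0.107
P(Irasaurus | evidence) = 0.00089774 / 0.060972 ≈ 0.015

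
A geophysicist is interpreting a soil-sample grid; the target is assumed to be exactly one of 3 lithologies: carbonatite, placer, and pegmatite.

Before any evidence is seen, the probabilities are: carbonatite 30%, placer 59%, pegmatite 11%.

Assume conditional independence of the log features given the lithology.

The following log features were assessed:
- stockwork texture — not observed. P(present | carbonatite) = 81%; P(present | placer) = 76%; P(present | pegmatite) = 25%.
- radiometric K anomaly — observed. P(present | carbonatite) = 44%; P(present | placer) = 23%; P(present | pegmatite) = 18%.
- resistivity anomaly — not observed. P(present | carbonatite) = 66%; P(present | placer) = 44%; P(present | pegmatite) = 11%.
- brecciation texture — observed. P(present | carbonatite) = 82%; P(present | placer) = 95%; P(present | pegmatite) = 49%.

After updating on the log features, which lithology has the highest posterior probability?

For each hypothesis, the unnormalized posterior weight is prior × product of the log feature likelihoods (using 1 − P(present | H) for each absent log feature):
  carbonatite: 0.30 × (1 − 0.81) × 0.44 × (1 − 0.66) × 0.82 = 0.0069923
  placer: 0.59 × (1 − 0.76) × 0.23 × (1 − 0.44) × 0.95 = 0.017326
  pegmatite: 0.11 × (1 − 0.25) × 0.18 × (1 − 0.11) × 0.49 = 0.0064761
Marginal likelihood of the evidence = 0.030795.
P(carbonatite | evidence) ≈ 0.0069923 / 0.030795 ≈ 0.227
P(placer | evidence) ≈ 0.017326 / 0.030795 ≈ 0.563
P(pegmatite | evidence) ≈ 0.0064761 / 0.030795 ≈ 0.210
The largest is 0.563, so placer is most probable.

placer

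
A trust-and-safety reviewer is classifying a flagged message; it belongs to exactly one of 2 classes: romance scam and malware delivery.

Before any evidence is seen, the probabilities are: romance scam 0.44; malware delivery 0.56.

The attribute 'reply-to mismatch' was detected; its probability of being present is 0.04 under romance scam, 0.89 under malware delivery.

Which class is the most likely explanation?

malware delivery

By Bayes' rule, the unnormalized weight for each hypothesis is prior × likelihood:
  romance scam: 0.44 × 0.04 = 0.0176
  malware delivery: 0.56 × 0.89 = 0.4984
The unnormalized weights sum to 0.516.
P(romance scam | evidence) ≈ 0.0176 / 0.516 ≈ 0.034
P(malware delivery | evidence) ≈ 0.4984 / 0.516 ≈ 0.966
The largest is 0.966, so malware delivery is most probable.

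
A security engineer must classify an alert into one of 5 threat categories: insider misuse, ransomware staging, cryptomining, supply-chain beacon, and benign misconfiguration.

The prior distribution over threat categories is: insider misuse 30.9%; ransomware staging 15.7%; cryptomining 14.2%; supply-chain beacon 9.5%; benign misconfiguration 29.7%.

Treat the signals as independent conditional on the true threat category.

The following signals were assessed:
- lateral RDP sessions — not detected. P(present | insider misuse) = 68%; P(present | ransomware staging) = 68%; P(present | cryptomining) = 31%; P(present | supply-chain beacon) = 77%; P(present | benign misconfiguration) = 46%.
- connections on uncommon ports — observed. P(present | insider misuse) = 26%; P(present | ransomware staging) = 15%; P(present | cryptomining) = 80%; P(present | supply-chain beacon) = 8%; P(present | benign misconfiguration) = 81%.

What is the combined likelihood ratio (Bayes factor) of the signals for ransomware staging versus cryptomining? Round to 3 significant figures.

0.0870

Joint likelihood of the signal pattern under each hypothesis (using 1 − P(present | H) for each absent signal):
  ransomware staging: (1 − 0.68) × 0.15 = 0.048
  cryptomining: (1 − 0.31) × 0.80 = 0.552
Bayes factor = 0.048 / 0.552 ≈ 0.0870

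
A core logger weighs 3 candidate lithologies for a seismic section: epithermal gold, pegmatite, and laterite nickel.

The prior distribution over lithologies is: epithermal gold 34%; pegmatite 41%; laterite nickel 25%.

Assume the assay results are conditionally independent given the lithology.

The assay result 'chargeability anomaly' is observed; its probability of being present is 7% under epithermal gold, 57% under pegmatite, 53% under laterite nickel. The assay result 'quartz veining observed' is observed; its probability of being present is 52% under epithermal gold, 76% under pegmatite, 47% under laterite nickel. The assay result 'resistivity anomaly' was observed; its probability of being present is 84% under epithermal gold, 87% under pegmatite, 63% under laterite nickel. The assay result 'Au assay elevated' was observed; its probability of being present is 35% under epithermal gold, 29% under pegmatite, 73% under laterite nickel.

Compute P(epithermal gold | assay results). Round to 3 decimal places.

By Bayes' rule with conditional independence, the unnormalized weight for each hypothesis is prior × ∏ likelihoods:
  epithermal gold: 0.34 × 0.07 × 0.52 × 0.84 × 0.35 = 0.0036385
  pegmatite: 0.41 × 0.57 × 0.76 × 0.87 × 0.29 = 0.044812
  laterite nickel: 0.25 × 0.53 × 0.47 × 0.63 × 0.73 = 0.02864
Normalizing constant Z = 0.0036385 + 0.044812 + 0.02864 = 0.07709.
P(epithermal gold | evidence) = 0.0036385 / 0.07709 ≈ 0.047.

0.047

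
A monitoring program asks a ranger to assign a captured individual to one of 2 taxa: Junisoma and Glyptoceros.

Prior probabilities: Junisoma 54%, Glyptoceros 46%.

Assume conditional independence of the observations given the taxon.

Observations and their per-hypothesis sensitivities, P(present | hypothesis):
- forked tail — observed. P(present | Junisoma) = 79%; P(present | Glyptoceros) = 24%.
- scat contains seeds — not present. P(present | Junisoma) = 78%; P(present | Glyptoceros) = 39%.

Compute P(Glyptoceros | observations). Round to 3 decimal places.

0.418

By Bayes' rule with conditional independence, the unnormalized weight for each hypothesis is prior × ∏ likelihoods (using 1 − P(present | H) for each absent observation):
  Junisoma: 0.54 × 0.79 × (1 − 0.78) = 0.093852
  Glyptoceros: 0.46 × 0.24 × (1 − 0.39) = 0.067344
The unnormalized weights sum to 0.1612.
P(Glyptoceros | evidence) = 0.067344 / 0.1612 ≈ 0.418.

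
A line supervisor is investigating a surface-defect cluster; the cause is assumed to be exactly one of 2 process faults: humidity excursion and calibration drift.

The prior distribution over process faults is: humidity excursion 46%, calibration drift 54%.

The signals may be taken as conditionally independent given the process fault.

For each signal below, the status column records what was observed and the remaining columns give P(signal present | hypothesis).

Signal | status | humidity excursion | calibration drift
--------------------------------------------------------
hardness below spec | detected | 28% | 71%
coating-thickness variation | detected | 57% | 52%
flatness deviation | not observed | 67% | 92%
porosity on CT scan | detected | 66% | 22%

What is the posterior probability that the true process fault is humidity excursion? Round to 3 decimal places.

Multiply each prior by the joint likelihood of the signal pattern (using 1 − P(present | H) for each absent signal):
  humidity excursion: 0.46 × 0.28 × 0.57 × (1 − 0.67) × 0.66 = 0.01599
  calibration drift: 0.54 × 0.71 × 0.52 × (1 − 0.92) × 0.22 = 0.0035089
Marginal likelihood of the evidence = 0.019499.
P(humidity excursion | evidence) = 0.01599 / 0.019499 ≈ 0.820.

0.820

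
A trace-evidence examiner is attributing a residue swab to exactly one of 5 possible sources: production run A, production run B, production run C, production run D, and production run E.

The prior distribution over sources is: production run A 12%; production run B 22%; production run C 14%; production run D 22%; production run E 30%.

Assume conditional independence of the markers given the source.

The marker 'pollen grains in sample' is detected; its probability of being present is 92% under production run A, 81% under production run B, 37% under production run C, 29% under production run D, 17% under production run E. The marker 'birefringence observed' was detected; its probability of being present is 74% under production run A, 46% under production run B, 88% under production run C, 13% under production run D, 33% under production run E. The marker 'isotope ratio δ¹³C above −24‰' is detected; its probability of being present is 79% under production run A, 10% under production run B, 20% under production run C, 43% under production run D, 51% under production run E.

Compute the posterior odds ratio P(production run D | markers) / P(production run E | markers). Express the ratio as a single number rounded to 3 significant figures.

Unnormalized posterior weight (prior times the marker likelihoods) for each of the two hypotheses:
  production run D: 0.22 × 0.29 × 0.13 × 0.43 = 0.0035664
  production run E: 0.30 × 0.17 × 0.33 × 0.51 = 0.0085833
Posterior odds = 0.0035664 / 0.0085833 ≈ 0.416.

0.416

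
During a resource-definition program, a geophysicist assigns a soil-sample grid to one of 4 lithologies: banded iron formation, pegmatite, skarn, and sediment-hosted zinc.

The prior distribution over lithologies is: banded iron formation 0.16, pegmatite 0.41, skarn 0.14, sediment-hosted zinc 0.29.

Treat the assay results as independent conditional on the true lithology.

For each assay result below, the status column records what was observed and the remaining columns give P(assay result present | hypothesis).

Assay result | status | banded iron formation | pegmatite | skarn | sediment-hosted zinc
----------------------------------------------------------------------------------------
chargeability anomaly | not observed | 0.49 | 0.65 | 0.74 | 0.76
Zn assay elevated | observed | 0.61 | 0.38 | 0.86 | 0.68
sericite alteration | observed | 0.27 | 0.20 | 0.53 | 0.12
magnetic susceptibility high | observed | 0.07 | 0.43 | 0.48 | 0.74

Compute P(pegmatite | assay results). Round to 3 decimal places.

By Bayes' rule with conditional independence, the unnormalized weight for each hypothesis is prior × ∏ likelihoods (using 1 − P(present | H) for each absent assay result):
  banded iron formation: 0.16 × (1 − 0.49) × 0.61 × 0.27 × 0.07 = 0.00094077
  pegmatite: 0.41 × (1 − 0.65) × 0.38 × 0.20 × 0.43 = 0.0046896
  skarn: 0.14 × (1 − 0.74) × 0.86 × 0.53 × 0.48 = 0.0079637
  sediment-hosted zinc: 0.29 × (1 − 0.76) × 0.68 × 0.12 × 0.74 = 0.0042027
Normalizing constant Z = 0.00094077 + 0.0046896 + 0.0079637 + 0.0042027 = 0.017797.
P(pegmatite | evidence) = 0.0046896 / 0.017797 ≈ 0.264.

0.264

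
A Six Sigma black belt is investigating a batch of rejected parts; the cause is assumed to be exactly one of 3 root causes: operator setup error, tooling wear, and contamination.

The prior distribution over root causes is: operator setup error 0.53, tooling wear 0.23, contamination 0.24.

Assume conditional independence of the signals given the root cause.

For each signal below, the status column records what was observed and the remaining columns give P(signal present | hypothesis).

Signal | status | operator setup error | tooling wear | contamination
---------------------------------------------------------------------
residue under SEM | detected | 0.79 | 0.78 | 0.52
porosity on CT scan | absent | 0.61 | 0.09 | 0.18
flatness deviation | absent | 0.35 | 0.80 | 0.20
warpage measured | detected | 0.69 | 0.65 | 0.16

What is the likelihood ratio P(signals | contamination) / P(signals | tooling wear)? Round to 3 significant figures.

0.591

Take the product of per-signal likelihoods under each hypothesis (using 1 − P(present | H) for each absent signal), then divide.
  contamination: 0.52 × (1 − 0.18) × (1 − 0.20) × 0.16 = 0.054579
  tooling wear: 0.78 × (1 − 0.09) × (1 − 0.80) × 0.65 = 0.092274
Bayes factor = 0.054579 / 0.092274 ≈ 0.591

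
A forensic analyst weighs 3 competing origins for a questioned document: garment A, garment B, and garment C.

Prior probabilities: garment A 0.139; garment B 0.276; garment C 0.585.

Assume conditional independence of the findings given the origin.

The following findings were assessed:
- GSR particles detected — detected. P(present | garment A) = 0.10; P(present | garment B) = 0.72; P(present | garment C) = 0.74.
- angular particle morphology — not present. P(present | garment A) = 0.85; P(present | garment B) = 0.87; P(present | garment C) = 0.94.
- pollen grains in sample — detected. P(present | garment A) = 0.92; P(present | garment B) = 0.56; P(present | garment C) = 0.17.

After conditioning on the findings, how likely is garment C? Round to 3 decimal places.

By Bayes' rule with conditional independence, the unnormalized weight for each hypothesis is prior × ∏ likelihoods (using 1 − P(present | H) for each absent finding):
  garment A: 0.139 × 0.10 × (1 − 0.85) × 0.92 = 0.0019182
  garment B: 0.276 × 0.72 × (1 − 0.87) × 0.56 = 0.014467
  garment C: 0.585 × 0.74 × (1 − 0.94) × 0.17 = 0.0044156
The unnormalized weights sum to 0.020801.
P(garment C | evidence) = 0.0044156 / 0.020801 ≈ 0.212.

0.212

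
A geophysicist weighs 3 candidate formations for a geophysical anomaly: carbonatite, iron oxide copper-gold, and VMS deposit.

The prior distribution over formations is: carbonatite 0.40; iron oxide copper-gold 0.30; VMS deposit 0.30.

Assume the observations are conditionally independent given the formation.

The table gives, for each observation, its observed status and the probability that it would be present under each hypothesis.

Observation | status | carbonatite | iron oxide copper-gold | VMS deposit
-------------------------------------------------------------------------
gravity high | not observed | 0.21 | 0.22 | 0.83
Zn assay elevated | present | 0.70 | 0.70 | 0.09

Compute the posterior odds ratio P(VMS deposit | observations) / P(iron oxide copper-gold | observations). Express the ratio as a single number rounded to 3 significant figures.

0.0280

Unnormalized posterior weight (prior times the observation likelihoods) for each of the two hypotheses (using 1 − P(present | H) for each absent observation):
  VMS deposit: 0.30 × (1 − 0.83) × 0.09 = 0.00459
  iron oxide copper-gold: 0.30 × (1 − 0.22) × 0.70 = 0.1638
Odds(VMS deposit : iron oxide copper-gold) = 0.00459 / 0.1638 ≈ 0.0280.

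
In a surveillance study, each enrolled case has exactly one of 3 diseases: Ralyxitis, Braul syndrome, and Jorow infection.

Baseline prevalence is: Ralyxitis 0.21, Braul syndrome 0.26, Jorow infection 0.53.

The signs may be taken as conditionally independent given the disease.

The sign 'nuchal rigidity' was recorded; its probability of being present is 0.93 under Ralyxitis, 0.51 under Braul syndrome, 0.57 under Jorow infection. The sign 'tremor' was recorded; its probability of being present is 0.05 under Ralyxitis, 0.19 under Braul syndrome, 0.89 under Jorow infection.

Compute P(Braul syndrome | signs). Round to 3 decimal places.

0.083

For each hypothesis, the unnormalized posterior weight is prior × product of the sign likelihoods:
  Ralyxitis: 0.21 × 0.93 × 0.05 = 0.009765
  Braul syndrome: 0.26 × 0.51 × 0.19 = 0.025194
  Jorow infection: 0.53 × 0.57 × 0.89 = 0.26887
The unnormalized weights sum to 0.30383.
P(Braul syndrome | evidence) = 0.025194 / 0.30383 ≈ 0.083.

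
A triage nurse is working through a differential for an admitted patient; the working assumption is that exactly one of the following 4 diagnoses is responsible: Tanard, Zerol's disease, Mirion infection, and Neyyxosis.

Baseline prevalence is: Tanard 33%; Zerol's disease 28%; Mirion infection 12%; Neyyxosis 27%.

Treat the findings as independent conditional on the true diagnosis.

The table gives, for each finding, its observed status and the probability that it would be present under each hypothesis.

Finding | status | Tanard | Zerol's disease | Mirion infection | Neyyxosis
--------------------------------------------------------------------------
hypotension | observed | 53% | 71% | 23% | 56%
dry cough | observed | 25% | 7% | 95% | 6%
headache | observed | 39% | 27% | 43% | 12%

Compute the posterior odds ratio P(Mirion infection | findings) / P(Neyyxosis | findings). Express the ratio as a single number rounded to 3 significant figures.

10.4

Posterior odds equal prior odds times the likelihood ratio; only the two competing hypotheses matter.
  Mirion infection: 0.12 × 0.23 × 0.95 × 0.43 = 0.011275
  Neyyxosis: 0.27 × 0.56 × 0.06 × 0.12 = 0.0010886
Odds(Mirion infection : Neyyxosis) = 0.011275 / 0.0010886 ≈ 10.4.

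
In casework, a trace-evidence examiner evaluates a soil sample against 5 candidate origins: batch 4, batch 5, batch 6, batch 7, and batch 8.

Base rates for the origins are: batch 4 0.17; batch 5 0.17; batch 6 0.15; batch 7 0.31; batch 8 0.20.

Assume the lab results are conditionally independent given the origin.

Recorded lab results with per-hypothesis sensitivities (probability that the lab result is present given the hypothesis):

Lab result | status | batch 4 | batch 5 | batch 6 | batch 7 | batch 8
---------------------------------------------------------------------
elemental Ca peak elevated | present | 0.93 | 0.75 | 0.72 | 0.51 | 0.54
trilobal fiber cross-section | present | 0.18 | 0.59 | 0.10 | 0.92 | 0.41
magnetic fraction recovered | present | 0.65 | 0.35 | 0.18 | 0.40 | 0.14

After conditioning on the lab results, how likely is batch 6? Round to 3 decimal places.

0.017

Multiply each prior by the joint likelihood of the lab result pattern:
  batch 4: 0.17 × 0.93 × 0.18 × 0.65 = 0.018498
  batch 5: 0.17 × 0.75 × 0.59 × 0.35 = 0.026329
  batch 6: 0.15 × 0.72 × 0.10 × 0.18 = 0.001944
  batch 7: 0.31 × 0.51 × 0.92 × 0.40 = 0.058181
  batch 8: 0.20 × 0.54 × 0.41 × 0.14 = 0.0061992
Normalizing constant Z = 0.018498 + 0.026329 + 0.001944 + 0.058181 + 0.0061992 = 0.11115.
P(batch 6 | evidence) = 0.001944 / 0.11115 ≈ 0.017.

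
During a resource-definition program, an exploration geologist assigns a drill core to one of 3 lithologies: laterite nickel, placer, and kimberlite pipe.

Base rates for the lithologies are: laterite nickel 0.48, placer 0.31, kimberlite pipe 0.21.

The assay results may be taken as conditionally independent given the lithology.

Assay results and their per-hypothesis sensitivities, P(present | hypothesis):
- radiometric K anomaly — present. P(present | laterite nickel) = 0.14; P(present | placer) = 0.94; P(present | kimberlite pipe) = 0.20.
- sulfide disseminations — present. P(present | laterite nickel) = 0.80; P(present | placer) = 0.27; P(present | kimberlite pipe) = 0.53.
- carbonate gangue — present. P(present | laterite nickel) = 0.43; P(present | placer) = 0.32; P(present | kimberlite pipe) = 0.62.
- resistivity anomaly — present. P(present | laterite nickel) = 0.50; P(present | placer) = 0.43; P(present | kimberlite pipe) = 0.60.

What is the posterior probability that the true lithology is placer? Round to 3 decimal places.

0.353

For each hypothesis, the unnormalized posterior weight is prior × product of the assay result likelihoods:
  laterite nickel: 0.48 × 0.14 × 0.80 × 0.43 × 0.50 = 0.011558
  placer: 0.31 × 0.94 × 0.27 × 0.32 × 0.43 = 0.010826
  kimberlite pipe: 0.21 × 0.20 × 0.53 × 0.62 × 0.60 = 0.0082807
The unnormalized weights sum to 0.030665.
P(placer | evidence) = 0.010826 / 0.030665 ≈ 0.353.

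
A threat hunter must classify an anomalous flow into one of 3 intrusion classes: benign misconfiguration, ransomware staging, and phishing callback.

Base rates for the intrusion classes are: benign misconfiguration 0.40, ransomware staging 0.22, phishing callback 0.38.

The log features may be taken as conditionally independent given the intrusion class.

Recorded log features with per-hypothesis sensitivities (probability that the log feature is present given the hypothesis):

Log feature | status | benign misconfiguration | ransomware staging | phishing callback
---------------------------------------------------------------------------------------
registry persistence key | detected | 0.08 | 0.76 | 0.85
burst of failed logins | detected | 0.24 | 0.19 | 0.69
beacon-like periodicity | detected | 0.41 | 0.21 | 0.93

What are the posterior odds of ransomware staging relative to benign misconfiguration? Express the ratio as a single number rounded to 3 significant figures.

2.12

Unnormalized posterior weight (prior times the log feature likelihoods) for each of the two hypotheses:
  ransomware staging: 0.22 × 0.76 × 0.19 × 0.21 = 0.0066713
  benign misconfiguration: 0.40 × 0.08 × 0.24 × 0.41 = 0.0031488
Odds(ransomware staging : benign misconfiguration) = 0.0066713 / 0.0031488 ≈ 2.12.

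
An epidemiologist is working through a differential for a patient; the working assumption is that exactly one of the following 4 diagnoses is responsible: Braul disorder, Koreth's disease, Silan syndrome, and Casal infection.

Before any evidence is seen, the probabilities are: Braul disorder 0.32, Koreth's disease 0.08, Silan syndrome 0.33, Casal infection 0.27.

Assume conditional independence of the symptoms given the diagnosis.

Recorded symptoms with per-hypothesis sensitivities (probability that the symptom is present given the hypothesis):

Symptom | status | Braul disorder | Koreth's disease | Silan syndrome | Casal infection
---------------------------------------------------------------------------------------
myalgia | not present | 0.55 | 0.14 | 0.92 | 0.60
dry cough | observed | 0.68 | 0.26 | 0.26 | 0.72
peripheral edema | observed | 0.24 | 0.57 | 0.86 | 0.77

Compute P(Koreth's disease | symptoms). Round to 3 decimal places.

For each hypothesis, the unnormalized posterior weight is prior × product of the symptom likelihoods (using 1 − P(present | H) for each absent symptom):
  Braul disorder: 0.32 × (1 − 0.55) × 0.68 × 0.24 = 0.023501
  Koreth's disease: 0.08 × (1 − 0.14) × 0.26 × 0.57 = 0.010196
  Silan syndrome: 0.33 × (1 − 0.92) × 0.26 × 0.86 = 0.005903
  Casal infection: 0.27 × (1 − 0.60) × 0.72 × 0.77 = 0.059875
The unnormalized weights sum to 0.099475.
P(Koreth's disease | evidence) = 0.010196 / 0.099475 ≈ 0.102.

0.102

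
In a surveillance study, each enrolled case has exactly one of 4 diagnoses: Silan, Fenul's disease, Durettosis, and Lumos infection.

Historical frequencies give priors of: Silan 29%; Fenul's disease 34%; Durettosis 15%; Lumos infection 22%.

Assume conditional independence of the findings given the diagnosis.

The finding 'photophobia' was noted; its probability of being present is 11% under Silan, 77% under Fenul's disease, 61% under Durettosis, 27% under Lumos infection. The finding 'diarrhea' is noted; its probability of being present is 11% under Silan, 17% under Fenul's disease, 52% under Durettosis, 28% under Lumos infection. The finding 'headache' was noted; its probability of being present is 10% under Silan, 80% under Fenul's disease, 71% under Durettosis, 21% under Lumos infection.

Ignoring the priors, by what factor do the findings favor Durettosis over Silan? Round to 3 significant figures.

186

The Bayes factor is the ratio of the joint likelihoods of the evidence pattern under the two hypotheses.
  Durettosis: 0.61 × 0.52 × 0.71 = 0.22521
  Silan: 0.11 × 0.11 × 0.10 = 0.00121
Bayes factor = 0.22521 / 0.00121 ≈ 186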